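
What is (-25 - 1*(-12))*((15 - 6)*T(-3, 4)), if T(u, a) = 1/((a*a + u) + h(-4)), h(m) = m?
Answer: -13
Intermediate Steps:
T(u, a) = 1/(-4 + u + a²) (T(u, a) = 1/((a*a + u) - 4) = 1/((a² + u) - 4) = 1/((u + a²) - 4) = 1/(-4 + u + a²))
(-25 - 1*(-12))*((15 - 6)*T(-3, 4)) = (-25 - 1*(-12))*((15 - 6)/(-4 - 3 + 4²)) = (-25 + 12)*(9/(-4 - 3 + 16)) = -117/9 = -13*1 = -13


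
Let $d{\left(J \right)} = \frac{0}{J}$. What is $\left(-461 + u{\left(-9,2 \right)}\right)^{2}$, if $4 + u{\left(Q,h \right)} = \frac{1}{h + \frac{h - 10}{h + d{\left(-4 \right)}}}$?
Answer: $\frac{866761}{4} \approx 2.1669 \cdot 10^{5}$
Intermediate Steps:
$d{\left(J \right)} = 0$
$u{\left(Q,h \right)} = -4 + \frac{1}{h + \frac{-10 + h}{h}}$ ($u{\left(Q,h \right)} = -4 + \frac{1}{h + \frac{h - 10}{h + 0}} = -4 + \frac{1}{h + \frac{-10 + h}{h}}$)
$\left(-461 + u{\left(-9,2 \right)}\right)^{2} = \left(-461 + \frac{40 - 4 \cdot 2^{2} - 6}{-10 + 2 + 2^{2}}\right)^{2} = \left(-461 + \frac{40 - 16 - 6}{-10 + 2 + 4}\right)^{2} = \left(-461 + \frac{40 - 16 - 6}{-4}\right)^{2} = \left(-461 - \frac{9}{2}\right)^{2} = \left(- \frac{931}{2}\right)^{2} = \frac{866761}{4}$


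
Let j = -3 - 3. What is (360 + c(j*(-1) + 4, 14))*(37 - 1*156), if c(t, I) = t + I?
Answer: -45696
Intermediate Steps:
j = -6
c(t, I) = I + t
(360 + c(j*(-1) + 4, 14))*(37 - 1*156) = (360 + (14 + (-6*(-1) + 4)))*(37 - 1*156) = (360 + (14 + (6 + 4)))*(37 - 156) = (360 + (14 + 10))*(-119) = (360 + 24)*(-119) = 384*(-119) = -45696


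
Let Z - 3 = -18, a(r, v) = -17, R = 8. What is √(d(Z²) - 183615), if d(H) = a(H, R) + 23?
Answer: 3*I*√20401 ≈ 428.5*I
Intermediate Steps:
Z = -15 (Z = 3 - 18 = -15)
d(H) = 6 (d(H) = -17 + 23 = 6)
√(d(Z²) - 183615) = √(6 - 183615) = √(-183609) = 3*I*√20401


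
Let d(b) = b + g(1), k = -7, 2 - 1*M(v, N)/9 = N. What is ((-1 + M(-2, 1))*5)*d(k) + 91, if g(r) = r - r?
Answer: -189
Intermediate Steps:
g(r) = 0
M(v, N) = 18 - 9*N
d(b) = b (d(b) = b + 0 = b)
((-1 + M(-2, 1))*5)*d(k) + 91 = ((-1 + (18 - 9*1))*5)*(-7) + 91 = ((-1 + (18 - 9))*5)*(-7) + 91 = ((-1 + 9)*5)*(-7) + 91 = (8*5)*(-7) + 91 = 40*(-7) + 91 = -280 + 91 = -189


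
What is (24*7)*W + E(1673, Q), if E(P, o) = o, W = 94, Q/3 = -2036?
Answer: 9684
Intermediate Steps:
Q = -6108 (Q = 3*(-2036) = -6108)
(24*7)*W + E(1673, Q) = (24*7)*94 - 6108 = 168*94 - 6108 = 15792 - 6108 = 9684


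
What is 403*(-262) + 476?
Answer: -105110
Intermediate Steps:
403*(-262) + 476 = -105586 + 476 = -105110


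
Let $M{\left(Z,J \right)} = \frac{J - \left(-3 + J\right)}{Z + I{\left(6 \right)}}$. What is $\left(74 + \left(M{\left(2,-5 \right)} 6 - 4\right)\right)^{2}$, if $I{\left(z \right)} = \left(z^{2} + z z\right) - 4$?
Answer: $\frac{6046681}{1225} \approx 4936.1$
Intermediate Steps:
$I{\left(z \right)} = -4 + 2 z^{2}$ ($I{\left(z \right)} = \left(z^{2} + z^{2}\right) - 4 = 2 z^{2} - 4 = -4 + 2 z^{2}$)
$M{\left(Z,J \right)} = \frac{3}{68 + Z}$ ($M{\left(Z,J \right)} = \frac{J - \left(-3 + J\right)}{Z - \left(4 - 2 \cdot 6^{2}\right)} = \frac{3}{Z + \left(-4 + 2 \cdot 36\right)} = \frac{3}{Z + \left(-4 + 72\right)} = \frac{3}{Z + 68} = \frac{3}{68 + Z}$)
$\left(74 + \left(M{\left(2,-5 \right)} 6 - 4\right)\right)^{2} = \left(74 - \left(4 - \frac{3}{68 + 2} \cdot 6\right)\right)^{2} = \left(74 - \left(4 - \frac{3}{70} \cdot 6\right)\right)^{2} = \left(74 - \left(4 - 3 \cdot \frac{1}{70} \cdot 6\right)\right)^{2} = \left(74 + \left(\frac{3}{70} \cdot 6 - 4\right)\right)^{2} = \left(74 + \left(\frac{9}{35} - 4\right)\right)^{2} = \left(74 - \frac{131}{35}\right)^{2} = \left(\frac{2459}{35}\right)^{2} = \frac{6046681}{1225}$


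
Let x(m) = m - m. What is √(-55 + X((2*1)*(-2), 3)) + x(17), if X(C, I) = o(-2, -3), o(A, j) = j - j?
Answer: I*√55 ≈ 7.4162*I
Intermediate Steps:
o(A, j) = 0
x(m) = 0
X(C, I) = 0
√(-55 + X((2*1)*(-2), 3)) + x(17) = √(-55 + 0) + 0 = √(-55) + 0 = I*√55 + 0 = I*√55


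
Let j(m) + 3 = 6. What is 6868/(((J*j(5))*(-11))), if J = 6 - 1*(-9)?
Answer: -6868/495 ≈ -13.875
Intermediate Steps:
j(m) = 3 (j(m) = -3 + 6 = 3)
J = 15 (J = 6 + 9 = 15)
6868/(((J*j(5))*(-11))) = 6868/(((15*3)*(-11))) = 6868/((45*(-11))) = 6868/(-495) = 6868*(-1/495) = -6868/495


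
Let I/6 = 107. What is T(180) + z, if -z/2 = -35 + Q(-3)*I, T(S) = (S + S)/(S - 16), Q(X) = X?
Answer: 160892/41 ≈ 3924.2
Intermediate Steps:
I = 642 (I = 6*107 = 642)
T(S) = 2*S/(-16 + S) (T(S) = (2*S)/(-16 + S) = 2*S/(-16 + S))
z = 3922 (z = -2*(-35 - 3*642) = -2*(-35 - 1926) = -2*(-1961) = 3922)
T(180) + z = 2*180/(-16 + 180) + 3922 = 2*180/164 + 3922 = 2*180*(1/164) + 3922 = 90/41 + 3922 = 160892/41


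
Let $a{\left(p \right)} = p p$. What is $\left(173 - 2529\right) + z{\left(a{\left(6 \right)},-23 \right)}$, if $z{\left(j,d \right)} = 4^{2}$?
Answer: $-2340$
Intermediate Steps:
$a{\left(p \right)} = p^{2}$
$z{\left(j,d \right)} = 16$
$\left(173 - 2529\right) + z{\left(a{\left(6 \right)},-23 \right)} = \left(173 - 2529\right) + 16 = -2356 + 16 = -2340$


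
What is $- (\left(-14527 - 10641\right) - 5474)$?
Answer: $30642$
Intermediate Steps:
$- (\left(-14527 - 10641\right) - 5474) = - (-25168 - 5474) = \left(-1\right) \left(-30642\right) = 30642$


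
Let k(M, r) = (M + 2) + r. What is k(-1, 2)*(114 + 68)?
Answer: 546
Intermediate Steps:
k(M, r) = 2 + M + r (k(M, r) = (2 + M) + r = 2 + M + r)
k(-1, 2)*(114 + 68) = (2 - 1 + 2)*(114 + 68) = 3*182 = 546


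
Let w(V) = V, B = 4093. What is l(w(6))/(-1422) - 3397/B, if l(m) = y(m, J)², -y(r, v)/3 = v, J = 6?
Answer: -342037/323347 ≈ -1.0578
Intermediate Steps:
y(r, v) = -3*v
l(m) = 324 (l(m) = (-3*6)² = (-18)² = 324)
l(w(6))/(-1422) - 3397/B = 324/(-1422) - 3397/4093 = 324*(-1/1422) - 3397*1/4093 = -18/79 - 3397/4093 = -342037/323347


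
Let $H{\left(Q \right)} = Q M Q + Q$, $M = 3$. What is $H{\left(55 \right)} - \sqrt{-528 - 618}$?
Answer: $9130 - i \sqrt{1146} \approx 9130.0 - 33.853 i$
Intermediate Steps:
$H{\left(Q \right)} = Q + 3 Q^{2}$ ($H{\left(Q \right)} = Q 3 Q + Q = 3 Q^{2} + Q = Q + 3 Q^{2}$)
$H{\left(55 \right)} - \sqrt{-528 - 618} = 55 \left(1 + 3 \cdot 55\right) - \sqrt{-528 - 618} = 55 \left(1 + 165\right) - \sqrt{-1146} = 55 \cdot 166 - i \sqrt{1146} = 9130 - i \sqrt{1146}$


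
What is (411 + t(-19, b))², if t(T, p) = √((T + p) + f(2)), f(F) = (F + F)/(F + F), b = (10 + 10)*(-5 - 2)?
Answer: (411 + I*√158)² ≈ 1.6876e+5 + 10332.0*I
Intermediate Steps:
b = -140 (b = 20*(-7) = -140)
f(F) = 1 (f(F) = (2*F)/((2*F)) = (2*F)*(1/(2*F)) = 1)
t(T, p) = √(1 + T + p) (t(T, p) = √((T + p) + 1) = √(1 + T + p))
(411 + t(-19, b))² = (411 + √(1 - 19 - 140))² = (411 + √(-158))² = (411 + I*√158)²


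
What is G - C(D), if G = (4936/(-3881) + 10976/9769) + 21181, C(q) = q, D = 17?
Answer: 802395459268/37913489 ≈ 21164.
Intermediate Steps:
G = 803039988581/37913489 (G = (4936*(-1/3881) + 10976*(1/9769)) + 21181 = (-4936/3881 + 10976/9769) + 21181 = -5621928/37913489 + 21181 = 803039988581/37913489 ≈ 21181.)
G - C(D) = 803039988581/37913489 - 1*17 = 803039988581/37913489 - 17 = 802395459268/37913489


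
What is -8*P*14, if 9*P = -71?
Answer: 7952/9 ≈ 883.56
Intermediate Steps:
P = -71/9 (P = (1/9)*(-71) = -71/9 ≈ -7.8889)
-8*P*14 = -8*(-71/9)*14 = (568/9)*14 = 7952/9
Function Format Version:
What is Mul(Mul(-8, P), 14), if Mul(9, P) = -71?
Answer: Rational(7952, 9) ≈ 883.56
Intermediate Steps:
P = Rational(-71, 9) (P = Mul(Rational(1, 9), -71) = Rational(-71, 9) ≈ -7.8889)
Mul(Mul(-8, P), 14) = Mul(Mul(-8, Rational(-71, 9)), 14) = Mul(Rational(568, 9), 14) = Rational(7952, 9)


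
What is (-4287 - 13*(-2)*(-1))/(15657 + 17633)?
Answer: -4313/33290 ≈ -0.12956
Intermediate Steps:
(-4287 - 13*(-2)*(-1))/(15657 + 17633) = (-4287 + 26*(-1))/33290 = (-4287 - 26)*(1/33290) = -4313*1/33290 = -4313/33290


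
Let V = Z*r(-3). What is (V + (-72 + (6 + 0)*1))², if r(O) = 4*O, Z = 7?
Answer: 22500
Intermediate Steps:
V = -84 (V = 7*(4*(-3)) = 7*(-12) = -84)
(V + (-72 + (6 + 0)*1))² = (-84 + (-72 + (6 + 0)*1))² = (-84 + (-72 + 6*1))² = (-84 + (-72 + 6))² = (-84 - 66)² = (-150)² = 22500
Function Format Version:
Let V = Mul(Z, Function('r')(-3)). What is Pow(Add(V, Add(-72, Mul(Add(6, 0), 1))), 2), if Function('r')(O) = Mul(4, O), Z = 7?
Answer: 22500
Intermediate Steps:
V = -84 (V = Mul(7, Mul(4, -3)) = Mul(7, -12) = -84)
Pow(Add(V, Add(-72, Mul(Add(6, 0), 1))), 2) = Pow(Add(-84, Add(-72, Mul(Add(6, 0), 1))), 2) = Pow(Add(-84, Add(-72, Mul(6, 1))), 2) = Pow(Add(-84, Add(-72, 6)), 2) = Pow(Add(-84, -66), 2) = Pow(-150, 2) = 22500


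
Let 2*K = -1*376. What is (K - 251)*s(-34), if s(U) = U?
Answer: 14926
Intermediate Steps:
K = -188 (K = (-1*376)/2 = (½)*(-376) = -188)
(K - 251)*s(-34) = (-188 - 251)*(-34) = -439*(-34) = 14926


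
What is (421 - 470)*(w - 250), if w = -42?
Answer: 14308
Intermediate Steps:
(421 - 470)*(w - 250) = (421 - 470)*(-42 - 250) = -49*(-292) = 14308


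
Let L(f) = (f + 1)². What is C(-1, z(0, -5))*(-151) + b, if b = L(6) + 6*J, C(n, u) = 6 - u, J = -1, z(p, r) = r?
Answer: -1618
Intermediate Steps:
L(f) = (1 + f)²
b = 43 (b = (1 + 6)² + 6*(-1) = 7² - 6 = 49 - 6 = 43)
C(-1, z(0, -5))*(-151) + b = (6 - 1*(-5))*(-151) + 43 = (6 + 5)*(-151) + 43 = 11*(-151) + 43 = -1661 + 43 = -1618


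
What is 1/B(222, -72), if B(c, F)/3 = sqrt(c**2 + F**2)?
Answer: sqrt(1513)/27234 ≈ 0.0014283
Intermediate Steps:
B(c, F) = 3*sqrt(F**2 + c**2) (B(c, F) = 3*sqrt(c**2 + F**2) = 3*sqrt(F**2 + c**2))
1/B(222, -72) = 1/(3*sqrt((-72)**2 + 222**2)) = 1/(3*sqrt(5184 + 49284)) = 1/(3*sqrt(54468)) = 1/(3*(6*sqrt(1513))) = 1/(18*sqrt(1513)) = sqrt(1513)/27234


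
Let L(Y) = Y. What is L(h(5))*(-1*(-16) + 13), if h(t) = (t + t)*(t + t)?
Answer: 2900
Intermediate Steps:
h(t) = 4*t² (h(t) = (2*t)*(2*t) = 4*t²)
L(h(5))*(-1*(-16) + 13) = (4*5²)*(-1*(-16) + 13) = (4*25)*(16 + 13) = 100*29 = 2900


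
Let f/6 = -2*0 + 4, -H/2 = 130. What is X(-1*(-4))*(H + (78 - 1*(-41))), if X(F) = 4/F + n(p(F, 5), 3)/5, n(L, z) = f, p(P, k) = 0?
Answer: -4089/5 ≈ -817.80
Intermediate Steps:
H = -260 (H = -2*130 = -260)
f = 24 (f = 6*(-2*0 + 4) = 6*(0 + 4) = 6*4 = 24)
n(L, z) = 24
X(F) = 24/5 + 4/F (X(F) = 4/F + 24/5 = 24/5 + 4/F)
X(-1*(-4))*(H + (78 - 1*(-41))) = (24/5 + 4/((-1*(-4))))*(-260 + (78 - 1*(-41))) = (24/5 + 4/4)*(-260 + (78 + 41)) = (24/5 + 4*(¼))*(-260 + 119) = (24/5 + 1)*(-141) = (29/5)*(-141) = -4089/5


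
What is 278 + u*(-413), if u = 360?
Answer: -148402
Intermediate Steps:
278 + u*(-413) = 278 + 360*(-413) = 278 - 148680 = -148402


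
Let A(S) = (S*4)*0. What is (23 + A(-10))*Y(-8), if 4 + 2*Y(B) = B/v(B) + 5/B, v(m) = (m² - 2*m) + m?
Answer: -7843/144 ≈ -54.465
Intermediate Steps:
v(m) = m² - m
Y(B) = -2 + 1/(2*(-1 + B)) + 5/(2*B) (Y(B) = -2 + (B/((B*(-1 + B))) + 5/B)/2 = -2 + (B*(1/(B*(-1 + B))) + 5/B)/2 = -2 + (1/(-1 + B) + 5/B)/2 = -2 + (1/(2*(-1 + B)) + 5/(2*B)) = -2 + 1/(2*(-1 + B)) + 5/(2*B))
A(S) = 0 (A(S) = (4*S)*0 = 0)
(23 + A(-10))*Y(-8) = (23 + 0)*((½)*(-5 - 4*(-8)² + 10*(-8))/(-8*(-1 - 8))) = 23*((½)*(-⅛)*(-5 - 4*64 - 80)/(-9)) = 23*((½)*(-⅛)*(-⅑)*(-5 - 256 - 80)) = 23*((½)*(-⅛)*(-⅑)*(-341)) = 23*(-341/144) = -7843/144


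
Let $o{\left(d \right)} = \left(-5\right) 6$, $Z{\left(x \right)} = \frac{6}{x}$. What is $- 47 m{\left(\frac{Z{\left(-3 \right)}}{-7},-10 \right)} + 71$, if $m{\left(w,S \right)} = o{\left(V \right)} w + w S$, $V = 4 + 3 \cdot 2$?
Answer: $\frac{4257}{7} \approx 608.14$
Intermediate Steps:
$V = 10$ ($V = 4 + 6 = 10$)
$o{\left(d \right)} = -30$
$m{\left(w,S \right)} = - 30 w + S w$ ($m{\left(w,S \right)} = - 30 w + w S = - 30 w + S w$)
$- 47 m{\left(\frac{Z{\left(-3 \right)}}{-7},-10 \right)} + 71 = - 47 \frac{6 \frac{1}{-3}}{-7} \left(-30 - 10\right) + 71 = - 47 \cdot 6 \left(- \frac{1}{3}\right) \left(- \frac{1}{7}\right) \left(-40\right) + 71 = - 47 \left(-2\right) \left(- \frac{1}{7}\right) \left(-40\right) + 71 = - 47 \cdot \frac{2}{7} \left(-40\right) + 71 = \left(-47\right) \left(- \frac{80}{7}\right) + 71 = \frac{3760}{7} + 71 = \frac{4257}{7}$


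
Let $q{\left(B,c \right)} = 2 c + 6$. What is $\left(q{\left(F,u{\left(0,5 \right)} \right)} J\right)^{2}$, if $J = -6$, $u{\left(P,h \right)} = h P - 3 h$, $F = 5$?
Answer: $20736$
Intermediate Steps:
$u{\left(P,h \right)} = - 3 h + P h$ ($u{\left(P,h \right)} = P h - 3 h = - 3 h + P h$)
$q{\left(B,c \right)} = 6 + 2 c$
$\left(q{\left(F,u{\left(0,5 \right)} \right)} J\right)^{2} = \left(\left(6 + 2 \cdot 5 \left(-3 + 0\right)\right) \left(-6\right)\right)^{2} = \left(\left(6 + 2 \cdot 5 \left(-3\right)\right) \left(-6\right)\right)^{2} = \left(\left(6 + 2 \left(-15\right)\right) \left(-6\right)\right)^{2} = \left(\left(6 - 30\right) \left(-6\right)\right)^{2} = \left(\left(-24\right) \left(-6\right)\right)^{2} = 144^{2} = 20736$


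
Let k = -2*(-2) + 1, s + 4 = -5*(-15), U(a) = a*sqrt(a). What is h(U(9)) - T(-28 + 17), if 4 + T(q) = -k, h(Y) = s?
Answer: 80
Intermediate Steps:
U(a) = a**(3/2)
s = 71 (s = -4 - 5*(-15) = -4 + 75 = 71)
h(Y) = 71
k = 5 (k = 4 + 1 = 5)
T(q) = -9 (T(q) = -4 - 1*5 = -4 - 5 = -9)
h(U(9)) - T(-28 + 17) = 71 - 1*(-9) = 71 + 9 = 80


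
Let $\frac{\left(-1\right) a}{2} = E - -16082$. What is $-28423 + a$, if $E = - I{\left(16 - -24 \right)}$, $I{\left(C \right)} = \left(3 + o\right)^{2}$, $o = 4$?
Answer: $-60489$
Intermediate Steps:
$I{\left(C \right)} = 49$ ($I{\left(C \right)} = \left(3 + 4\right)^{2} = 7^{2} = 49$)
$E = -49$ ($E = \left(-1\right) 49 = -49$)
$a = -32066$ ($a = - 2 \left(-49 - -16082\right) = - 2 \left(-49 + 16082\right) = \left(-2\right) 16033 = -32066$)
$-28423 + a = -28423 - 32066 = -60489$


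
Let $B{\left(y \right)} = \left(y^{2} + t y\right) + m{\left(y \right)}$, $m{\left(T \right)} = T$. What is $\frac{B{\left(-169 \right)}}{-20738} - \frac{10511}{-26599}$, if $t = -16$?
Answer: $- \frac{304572693}{275805031} \approx -1.1043$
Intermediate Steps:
$B{\left(y \right)} = y^{2} - 15 y$ ($B{\left(y \right)} = \left(y^{2} - 16 y\right) + y = y^{2} - 15 y$)
$\frac{B{\left(-169 \right)}}{-20738} - \frac{10511}{-26599} = \frac{\left(-169\right) \left(-15 - 169\right)}{-20738} - \frac{10511}{-26599} = \left(-169\right) \left(-184\right) \left(- \frac{1}{20738}\right) - - \frac{10511}{26599} = 31096 \left(- \frac{1}{20738}\right) + \frac{10511}{26599} = - \frac{15548}{10369} + \frac{10511}{26599} = - \frac{304572693}{275805031}$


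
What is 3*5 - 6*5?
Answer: -15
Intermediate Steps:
3*5 - 6*5 = 15 - 30 = -15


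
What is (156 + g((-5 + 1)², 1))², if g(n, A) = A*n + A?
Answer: 29929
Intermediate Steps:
g(n, A) = A + A*n
(156 + g((-5 + 1)², 1))² = (156 + 1*(1 + (-5 + 1)²))² = (156 + 1*(1 + (-4)²))² = (156 + 1*(1 + 16))² = (156 + 1*17)² = (156 + 17)² = 173² = 29929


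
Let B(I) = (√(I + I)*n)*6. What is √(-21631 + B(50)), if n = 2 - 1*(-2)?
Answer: I*√21391 ≈ 146.26*I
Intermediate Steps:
n = 4 (n = 2 + 2 = 4)
B(I) = 24*√2*√I (B(I) = (√(I + I)*4)*6 = (√(2*I)*4)*6 = ((√2*√I)*4)*6 = (4*√2*√I)*6 = 24*√2*√I)
√(-21631 + B(50)) = √(-21631 + 24*√2*√50) = √(-21631 + 24*√2*(5*√2)) = √(-21631 + 240) = √(-21391) = I*√21391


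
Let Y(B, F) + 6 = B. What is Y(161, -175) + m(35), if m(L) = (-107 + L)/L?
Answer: 5353/35 ≈ 152.94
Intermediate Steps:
Y(B, F) = -6 + B
m(L) = (-107 + L)/L
Y(161, -175) + m(35) = (-6 + 161) + (-107 + 35)/35 = 155 + (1/35)*(-72) = 155 - 72/35 = 5353/35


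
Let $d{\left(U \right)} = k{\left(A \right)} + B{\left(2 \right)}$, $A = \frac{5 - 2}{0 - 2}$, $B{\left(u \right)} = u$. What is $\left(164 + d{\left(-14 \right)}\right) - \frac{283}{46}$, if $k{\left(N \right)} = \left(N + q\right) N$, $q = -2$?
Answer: $\frac{15189}{92} \approx 165.1$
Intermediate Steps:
$A = - \frac{3}{2}$ ($A = \frac{3}{-2} = 3 \left(- \frac{1}{2}\right) = - \frac{3}{2} \approx -1.5$)
$k{\left(N \right)} = N \left(-2 + N\right)$ ($k{\left(N \right)} = \left(N - 2\right) N = \left(-2 + N\right) N = N \left(-2 + N\right)$)
$d{\left(U \right)} = \frac{29}{4}$ ($d{\left(U \right)} = - \frac{3 \left(-2 - \frac{3}{2}\right)}{2} + 2 = \left(- \frac{3}{2}\right) \left(- \frac{7}{2}\right) + 2 = \frac{21}{4} + 2 = \frac{29}{4}$)
$\left(164 + d{\left(-14 \right)}\right) - \frac{283}{46} = \left(164 + \frac{29}{4}\right) - \frac{283}{46} = \frac{685}{4} - \frac{283}{46} = \frac{15189}{92}$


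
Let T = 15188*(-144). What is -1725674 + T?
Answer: -3912746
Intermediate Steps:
T = -2187072
-1725674 + T = -1725674 - 2187072 = -3912746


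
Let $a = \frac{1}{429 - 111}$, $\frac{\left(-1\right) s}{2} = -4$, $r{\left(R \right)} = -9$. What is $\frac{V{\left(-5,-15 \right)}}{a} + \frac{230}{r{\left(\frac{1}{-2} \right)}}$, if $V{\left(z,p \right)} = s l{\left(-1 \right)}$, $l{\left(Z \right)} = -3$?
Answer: $- \frac{68918}{9} \approx -7657.6$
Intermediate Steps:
$s = 8$ ($s = \left(-2\right) \left(-4\right) = 8$)
$V{\left(z,p \right)} = -24$ ($V{\left(z,p \right)} = 8 \left(-3\right) = -24$)
$a = \frac{1}{318} \approx 0.0031447$
$\frac{V{\left(-5,-15 \right)}}{a} + \frac{230}{r{\left(\frac{1}{-2} \right)}} = - 24 \frac{1}{\frac{1}{318}} + \frac{230}{-9} = \left(-24\right) 318 + 230 \left(- \frac{1}{9}\right) = -7632 - \frac{230}{9} = - \frac{68918}{9}$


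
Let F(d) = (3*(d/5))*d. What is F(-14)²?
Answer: 345744/25 ≈ 13830.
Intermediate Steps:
F(d) = 3*d²/5 (F(d) = (3*(d*(⅕)))*d = (3*(d/5))*d = (3*d/5)*d = 3*d²/5)
F(-14)² = ((⅗)*(-14)²)² = ((⅗)*196)² = (588/5)² = 345744/25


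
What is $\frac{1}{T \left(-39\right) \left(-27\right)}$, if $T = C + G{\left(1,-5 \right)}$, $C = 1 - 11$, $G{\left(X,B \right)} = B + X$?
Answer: $- \frac{1}{14742} \approx -6.7833 \cdot 10^{-5}$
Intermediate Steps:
$C = -10$ ($C = 1 - 11 = -10$)
$T = -14$ ($T = -10 + \left(-5 + 1\right) = -10 - 4 = -14$)
$\frac{1}{T \left(-39\right) \left(-27\right)} = \frac{1}{\left(-14\right) \left(-39\right) \left(-27\right)} = \frac{1}{546 \left(-27\right)} = \frac{1}{-14742} = - \frac{1}{14742}$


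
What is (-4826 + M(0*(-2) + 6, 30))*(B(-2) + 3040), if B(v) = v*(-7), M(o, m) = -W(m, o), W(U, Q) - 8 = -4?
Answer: -14750820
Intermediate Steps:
W(U, Q) = 4 (W(U, Q) = 8 - 4 = 4)
M(o, m) = -4 (M(o, m) = -1*4 = -4)
B(v) = -7*v
(-4826 + M(0*(-2) + 6, 30))*(B(-2) + 3040) = (-4826 - 4)*(-7*(-2) + 3040) = -4830*(14 + 3040) = -4830*3054 = -14750820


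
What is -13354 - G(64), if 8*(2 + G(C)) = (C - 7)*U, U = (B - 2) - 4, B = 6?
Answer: -13352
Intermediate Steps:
U = 0 (U = (6 - 2) - 4 = 4 - 4 = 0)
G(C) = -2 (G(C) = -2 + ((C - 7)*0)/8 = -2 + ((-7 + C)*0)/8 = -2 + (1/8)*0 = -2 + 0 = -2)
-13354 - G(64) = -13354 - 1*(-2) = -13354 + 2 = -13352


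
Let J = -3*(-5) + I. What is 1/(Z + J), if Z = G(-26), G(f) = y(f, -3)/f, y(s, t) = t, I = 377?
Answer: 26/10195 ≈ 0.0025503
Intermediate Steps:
J = 392 (J = -3*(-5) + 377 = 15 + 377 = 392)
G(f) = -3/f
Z = 3/26 (Z = -3/(-26) = -3*(-1/26) = 3/26 ≈ 0.11538)
1/(Z + J) = 1/(3/26 + 392) = 1/(10195/26) = 26/10195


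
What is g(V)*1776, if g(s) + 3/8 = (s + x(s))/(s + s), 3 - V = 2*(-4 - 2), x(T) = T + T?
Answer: 1998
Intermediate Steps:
x(T) = 2*T
V = 15 (V = 3 - 2*(-4 - 2) = 3 - 2*(-6) = 3 - 1*(-12) = 3 + 12 = 15)
g(s) = 9/8 (g(s) = -3/8 + (s + 2*s)/(s + s) = -3/8 + (3*s)/((2*s)) = -3/8 + (3*s)*(1/(2*s)) = -3/8 + 3/2 = 9/8)
g(V)*1776 = (9/8)*1776 = 1998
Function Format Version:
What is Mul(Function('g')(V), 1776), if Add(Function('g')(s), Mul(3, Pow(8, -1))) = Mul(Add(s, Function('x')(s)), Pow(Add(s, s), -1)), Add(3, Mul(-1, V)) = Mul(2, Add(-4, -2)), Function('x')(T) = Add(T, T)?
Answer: 1998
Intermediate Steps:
Function('x')(T) = Mul(2, T)
V = 15 (V = Add(3, Mul(-1, Mul(2, Add(-4, -2)))) = Add(3, Mul(-1, Mul(2, -6))) = Add(3, Mul(-1, -12)) = Add(3, 12) = 15)
Function('g')(s) = Rational(9, 8) (Function('g')(s) = Add(Rational(-3, 8), Mul(Add(s, Mul(2, s)), Pow(Add(s, s), -1))) = Add(Rational(-3, 8), Mul(Mul(3, s), Pow(Mul(2, s), -1))) = Add(Rational(-3, 8), Mul(Mul(3, s), Mul(Rational(1, 2), Pow(s, -1)))) = Add(Rational(-3, 8), Rational(3, 2)) = Rational(9, 8))
Mul(Function('g')(V), 1776) = Mul(Rational(9, 8), 1776) = 1998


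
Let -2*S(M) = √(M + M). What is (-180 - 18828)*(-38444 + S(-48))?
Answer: 730743552 + 38016*I*√6 ≈ 7.3074e+8 + 93120.0*I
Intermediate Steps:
S(M) = -√2*√M/2 (S(M) = -√(M + M)/2 = -√2*√M/2)
(-180 - 18828)*(-38444 + S(-48)) = (-180 - 18828)*(-38444 - √2*√(-48)/2) = -19008*(-38444 - √2*4*I*√3/2) = -19008*(-38444 - 2*I*√6) = 730743552 + 38016*I*√6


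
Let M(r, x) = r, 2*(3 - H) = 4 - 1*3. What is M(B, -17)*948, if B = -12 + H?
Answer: -9006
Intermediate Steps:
H = 5/2 (H = 3 - (4 - 1*3)/2 = 3 - (4 - 3)/2 = 3 - ½*1 = 3 - ½ = 5/2 ≈ 2.5000)
B = -19/2 (B = -12 + 5/2 = -19/2 ≈ -9.5000)
M(B, -17)*948 = -19/2*948 = -9006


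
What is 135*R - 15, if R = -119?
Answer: -16080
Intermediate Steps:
135*R - 15 = 135*(-119) - 15 = -16065 - 15 = -16080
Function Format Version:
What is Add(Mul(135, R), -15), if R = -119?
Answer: -16080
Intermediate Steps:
Add(Mul(135, R), -15) = Add(Mul(135, -119), -15) = Add(-16065, -15) = -16080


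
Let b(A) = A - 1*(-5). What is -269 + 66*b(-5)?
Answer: -269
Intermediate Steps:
b(A) = 5 + A (b(A) = A + 5 = 5 + A)
-269 + 66*b(-5) = -269 + 66*(5 - 5) = -269 + 66*0 = -269 + 0 = -269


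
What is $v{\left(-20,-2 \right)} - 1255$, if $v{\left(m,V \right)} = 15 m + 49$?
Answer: $-1506$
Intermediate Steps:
$v{\left(m,V \right)} = 49 + 15 m$
$v{\left(-20,-2 \right)} - 1255 = \left(49 + 15 \left(-20\right)\right) - 1255 = \left(49 - 300\right) - 1255 = -251 - 1255 = -1506$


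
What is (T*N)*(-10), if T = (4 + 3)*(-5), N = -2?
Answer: -700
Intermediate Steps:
T = -35 (T = 7*(-5) = -35)
(T*N)*(-10) = -35*(-2)*(-10) = 70*(-10) = -700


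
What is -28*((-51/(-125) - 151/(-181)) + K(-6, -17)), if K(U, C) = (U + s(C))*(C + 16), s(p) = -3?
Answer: -6488468/22625 ≈ -286.78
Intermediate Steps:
K(U, C) = (-3 + U)*(16 + C) (K(U, C) = (U - 3)*(C + 16) = (-3 + U)*(16 + C))
-28*((-51/(-125) - 151/(-181)) + K(-6, -17)) = -28*((-51/(-125) - 151/(-181)) + (-48 - 3*(-17) + 16*(-6) - 17*(-6))) = -28*((-51*(-1/125) - 151*(-1/181)) + (-48 + 51 - 96 + 102)) = -28*((51/125 + 151/181) + 9) = -28*(28106/22625 + 9) = -28*231731/22625 = -6488468/22625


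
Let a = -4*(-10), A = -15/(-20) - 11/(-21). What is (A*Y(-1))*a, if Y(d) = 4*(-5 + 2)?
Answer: -4280/7 ≈ -611.43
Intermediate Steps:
Y(d) = -12 (Y(d) = 4*(-3) = -12)
A = 107/84 (A = -15*(-1/20) - 11*(-1/21) = 3/4 + 11/21 = 107/84 ≈ 1.2738)
a = 40
(A*Y(-1))*a = ((107/84)*(-12))*40 = -107/7*40 = -4280/7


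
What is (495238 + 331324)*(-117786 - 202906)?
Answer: -265071820904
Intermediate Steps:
(495238 + 331324)*(-117786 - 202906) = 826562*(-320692) = -265071820904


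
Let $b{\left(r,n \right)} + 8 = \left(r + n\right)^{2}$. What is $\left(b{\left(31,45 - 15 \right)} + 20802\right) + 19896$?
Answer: $44411$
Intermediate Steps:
$b{\left(r,n \right)} = -8 + \left(n + r\right)^{2}$ ($b{\left(r,n \right)} = -8 + \left(r + n\right)^{2} = -8 + \left(n + r\right)^{2}$)
$\left(b{\left(31,45 - 15 \right)} + 20802\right) + 19896 = \left(\left(-8 + \left(\left(45 - 15\right) + 31\right)^{2}\right) + 20802\right) + 19896 = \left(\left(-8 + \left(30 + 31\right)^{2}\right) + 20802\right) + 19896 = \left(\left(-8 + 61^{2}\right) + 20802\right) + 19896 = \left(\left(-8 + 3721\right) + 20802\right) + 19896 = \left(3713 + 20802\right) + 19896 = 24515 + 19896 = 44411$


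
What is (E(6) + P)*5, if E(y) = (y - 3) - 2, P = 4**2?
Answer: 85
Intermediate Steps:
P = 16
E(y) = -5 + y (E(y) = (-3 + y) - 2 = -5 + y)
(E(6) + P)*5 = ((-5 + 6) + 16)*5 = (1 + 16)*5 = 17*5 = 85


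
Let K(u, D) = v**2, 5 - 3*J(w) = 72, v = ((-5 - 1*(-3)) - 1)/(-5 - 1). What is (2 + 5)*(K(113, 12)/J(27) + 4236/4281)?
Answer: 2618945/382436 ≈ 6.8481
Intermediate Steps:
v = 1/2 (v = ((-5 + 3) - 1)/(-6) = (-2 - 1)*(-1/6) = -3*(-1/6) = 1/2 ≈ 0.50000)
J(w) = -67/3 (J(w) = 5/3 - 1/3*72 = 5/3 - 24 = -67/3)
K(u, D) = 1/4 (K(u, D) = (1/2)**2 = 1/4)
(2 + 5)*(K(113, 12)/J(27) + 4236/4281) = (2 + 5)*(1/(4*(-67/3)) + 4236/4281) = 7*((1/4)*(-3/67) + 4236*(1/4281)) = 7*(-3/268 + 1412/1427) = 7*(374135/382436) = 2618945/382436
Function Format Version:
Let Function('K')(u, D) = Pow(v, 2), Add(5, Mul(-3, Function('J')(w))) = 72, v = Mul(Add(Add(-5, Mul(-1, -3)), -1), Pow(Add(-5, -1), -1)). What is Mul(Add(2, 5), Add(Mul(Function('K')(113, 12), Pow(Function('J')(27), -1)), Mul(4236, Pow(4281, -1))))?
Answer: Rational(2618945, 382436) ≈ 6.8481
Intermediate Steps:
v = Rational(1, 2) (v = Mul(Add(Add(-5, 3), -1), Pow(-6, -1)) = Mul(Add(-2, -1), Rational(-1, 6)) = Mul(-3, Rational(-1, 6)) = Rational(1, 2) ≈ 0.50000)
Function('J')(w) = Rational(-67, 3) (Function('J')(w) = Add(Rational(5, 3), Mul(Rational(-1, 3), 72)) = Add(Rational(5, 3), -24) = Rational(-67, 3))
Function('K')(u, D) = Rational(1, 4) (Function('K')(u, D) = Pow(Rational(1, 2), 2) = Rational(1, 4))
Mul(Add(2, 5), Add(Mul(Function('K')(113, 12), Pow(Function('J')(27), -1)), Mul(4236, Pow(4281, -1)))) = Mul(Add(2, 5), Add(Mul(Rational(1, 4), Pow(Rational(-67, 3), -1)), Mul(4236, Pow(4281, -1)))) = Mul(7, Add(Mul(Rational(1, 4), Rational(-3, 67)), Mul(4236, Rational(1, 4281)))) = Mul(7, Add(Rational(-3, 268), Rational(1412, 1427))) = Mul(7, Rational(374135, 382436)) = Rational(2618945, 382436)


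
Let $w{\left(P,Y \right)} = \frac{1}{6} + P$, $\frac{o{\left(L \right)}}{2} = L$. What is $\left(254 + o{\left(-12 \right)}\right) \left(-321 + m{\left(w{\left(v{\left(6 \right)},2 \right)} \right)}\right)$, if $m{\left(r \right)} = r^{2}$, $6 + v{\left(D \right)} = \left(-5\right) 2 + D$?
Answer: $- \frac{928625}{18} \approx -51590.0$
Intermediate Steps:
$o{\left(L \right)} = 2 L$
$v{\left(D \right)} = -16 + D$ ($v{\left(D \right)} = -6 + \left(\left(-5\right) 2 + D\right) = -6 + \left(-10 + D\right) = -16 + D$)
$w{\left(P,Y \right)} = \frac{1}{6} + P$
$\left(254 + o{\left(-12 \right)}\right) \left(-321 + m{\left(w{\left(v{\left(6 \right)},2 \right)} \right)}\right) = \left(254 + 2 \left(-12\right)\right) \left(-321 + \left(\frac{1}{6} + \left(-16 + 6\right)\right)^{2}\right) = \left(254 - 24\right) \left(-321 + \left(\frac{1}{6} - 10\right)^{2}\right) = 230 \left(-321 + \left(- \frac{59}{6}\right)^{2}\right) = 230 \left(-321 + \frac{3481}{36}\right) = 230 \left(- \frac{8075}{36}\right) = - \frac{928625}{18}$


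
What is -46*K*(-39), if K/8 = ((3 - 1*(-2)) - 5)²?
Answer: 0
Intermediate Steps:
K = 0 (K = 8*((3 - 1*(-2)) - 5)² = 8*((3 + 2) - 5)² = 8*(5 - 5)² = 8*0² = 8*0 = 0)
-46*K*(-39) = -46*0*(-39) = 0*(-39) = 0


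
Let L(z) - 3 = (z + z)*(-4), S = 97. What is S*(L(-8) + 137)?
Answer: 19788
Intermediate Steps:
L(z) = 3 - 8*z (L(z) = 3 + (z + z)*(-4) = 3 + (2*z)*(-4) = 3 - 8*z)
S*(L(-8) + 137) = 97*((3 - 8*(-8)) + 137) = 97*((3 + 64) + 137) = 97*(67 + 137) = 97*204 = 19788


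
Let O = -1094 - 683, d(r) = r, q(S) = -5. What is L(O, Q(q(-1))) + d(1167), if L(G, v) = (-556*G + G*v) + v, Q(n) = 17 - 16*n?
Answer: 816907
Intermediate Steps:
O = -1777
L(G, v) = v - 556*G + G*v
L(O, Q(q(-1))) + d(1167) = ((17 - 16*(-5)) - 556*(-1777) - 1777*(17 - 16*(-5))) + 1167 = ((17 + 80) + 988012 - 1777*(17 + 80)) + 1167 = (97 + 988012 - 1777*97) + 1167 = (97 + 988012 - 172369) + 1167 = 815740 + 1167 = 816907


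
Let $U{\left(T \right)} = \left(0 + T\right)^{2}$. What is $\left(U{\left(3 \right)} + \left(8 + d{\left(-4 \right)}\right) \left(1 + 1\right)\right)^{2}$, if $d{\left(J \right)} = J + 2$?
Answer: $441$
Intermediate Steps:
$d{\left(J \right)} = 2 + J$
$U{\left(T \right)} = T^{2}$
$\left(U{\left(3 \right)} + \left(8 + d{\left(-4 \right)}\right) \left(1 + 1\right)\right)^{2} = \left(3^{2} + \left(8 + \left(2 - 4\right)\right) \left(1 + 1\right)\right)^{2} = \left(9 + \left(8 - 2\right) 2\right)^{2} = \left(9 + 6 \cdot 2\right)^{2} = \left(9 + 12\right)^{2} = 21^{2} = 441$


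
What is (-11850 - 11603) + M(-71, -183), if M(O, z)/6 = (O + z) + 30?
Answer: -24797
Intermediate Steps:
M(O, z) = 180 + 6*O + 6*z (M(O, z) = 6*((O + z) + 30) = 6*(30 + O + z) = 180 + 6*O + 6*z)
(-11850 - 11603) + M(-71, -183) = (-11850 - 11603) + (180 + 6*(-71) + 6*(-183)) = -23453 + (180 - 426 - 1098) = -23453 - 1344 = -24797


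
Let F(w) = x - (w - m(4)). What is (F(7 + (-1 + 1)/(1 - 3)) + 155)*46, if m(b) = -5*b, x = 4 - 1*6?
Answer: 5796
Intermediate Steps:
x = -2 (x = 4 - 6 = -2)
F(w) = -22 - w (F(w) = -2 - (w - (-5)*4) = -2 - (w - 1*(-20)) = -2 - (w + 20) = -2 - (20 + w) = -2 + (-20 - w) = -22 - w)
(F(7 + (-1 + 1)/(1 - 3)) + 155)*46 = ((-22 - (7 + (-1 + 1)/(1 - 3))) + 155)*46 = ((-22 - (7 + 0/(-2))) + 155)*46 = ((-22 - (7 + 0*(-½))) + 155)*46 = ((-22 - (7 + 0)) + 155)*46 = ((-22 - 1*7) + 155)*46 = ((-22 - 7) + 155)*46 = (-29 + 155)*46 = 126*46 = 5796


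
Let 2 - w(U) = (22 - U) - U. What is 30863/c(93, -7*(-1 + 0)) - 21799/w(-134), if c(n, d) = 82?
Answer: 5338031/11808 ≈ 452.07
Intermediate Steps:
w(U) = -20 + 2*U (w(U) = 2 - ((22 - U) - U) = 2 - (22 - 2*U) = 2 + (-22 + 2*U) = -20 + 2*U)
30863/c(93, -7*(-1 + 0)) - 21799/w(-134) = 30863/82 - 21799/(-20 + 2*(-134)) = 30863*(1/82) - 21799/(-20 - 268) = 30863/82 - 21799/(-288) = 30863/82 - 21799*(-1/288) = 30863/82 + 21799/288 = 5338031/11808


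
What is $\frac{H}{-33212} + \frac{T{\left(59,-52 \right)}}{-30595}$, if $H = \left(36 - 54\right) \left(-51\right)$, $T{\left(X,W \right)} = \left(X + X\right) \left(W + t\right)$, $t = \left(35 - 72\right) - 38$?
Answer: $\frac{234814411}{508060570} \approx 0.46218$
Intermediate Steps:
$t = -75$ ($t = -37 - 38 = -75$)
$T{\left(X,W \right)} = 2 X \left(-75 + W\right)$ ($T{\left(X,W \right)} = \left(X + X\right) \left(W - 75\right) = 2 X \left(-75 + W\right)$)
$H = 918$ ($H = \left(-18\right) \left(-51\right) = 918$)
$\frac{H}{-33212} + \frac{T{\left(59,-52 \right)}}{-30595} = \frac{918}{-33212} + \frac{2 \cdot 59 \left(-75 - 52\right)}{-30595} = 918 \left(- \frac{1}{33212}\right) + 2 \cdot 59 \left(-127\right) \left(- \frac{1}{30595}\right) = - \frac{459}{16606} - - \frac{14986}{30595} = - \frac{459}{16606} + \frac{14986}{30595} = \frac{234814411}{508060570}$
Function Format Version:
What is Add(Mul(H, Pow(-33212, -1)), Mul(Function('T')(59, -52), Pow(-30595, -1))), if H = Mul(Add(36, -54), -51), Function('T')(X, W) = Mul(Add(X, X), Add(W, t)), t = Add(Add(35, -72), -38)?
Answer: Rational(234814411, 508060570) ≈ 0.46218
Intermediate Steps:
t = -75 (t = Add(-37, -38) = -75)
Function('T')(X, W) = Mul(2, X, Add(-75, W)) (Function('T')(X, W) = Mul(Add(X, X), Add(W, -75)) = Mul(Mul(2, X), Add(-75, W)) = Mul(2, X, Add(-75, W)))
H = 918 (H = Mul(-18, -51) = 918)
Add(Mul(H, Pow(-33212, -1)), Mul(Function('T')(59, -52), Pow(-30595, -1))) = Add(Mul(918, Pow(-33212, -1)), Mul(Mul(2, 59, Add(-75, -52)), Pow(-30595, -1))) = Add(Mul(918, Rational(-1, 33212)), Mul(Mul(2, 59, -127), Rational(-1, 30595))) = Add(Rational(-459, 16606), Mul(-14986, Rational(-1, 30595))) = Add(Rational(-459, 16606), Rational(14986, 30595)) = Rational(234814411, 508060570)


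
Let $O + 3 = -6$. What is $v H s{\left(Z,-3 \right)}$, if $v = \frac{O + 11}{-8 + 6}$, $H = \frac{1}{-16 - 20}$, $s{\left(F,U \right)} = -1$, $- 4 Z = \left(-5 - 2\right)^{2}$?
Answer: $- \frac{1}{36} \approx -0.027778$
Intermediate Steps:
$Z = - \frac{49}{4}$ ($Z = - \frac{\left(-5 - 2\right)^{2}}{4} = - \frac{\left(-7\right)^{2}}{4} = \left(- \frac{1}{4}\right) 49 = - \frac{49}{4} \approx -12.25$)
$O = -9$ ($O = -3 - 6 = -9$)
$H = - \frac{1}{36}$ ($H = \frac{1}{-36} = - \frac{1}{36} \approx -0.027778$)
$v = -1$ ($v = \frac{-9 + 11}{-8 + 6} = \frac{2}{-2} = 2 \left(- \frac{1}{2}\right) = -1$)
$v H s{\left(Z,-3 \right)} = \left(-1\right) \left(- \frac{1}{36}\right) \left(-1\right) = \frac{1}{36} \left(-1\right) = - \frac{1}{36}$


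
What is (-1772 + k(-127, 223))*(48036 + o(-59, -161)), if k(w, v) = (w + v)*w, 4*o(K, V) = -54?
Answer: -670586190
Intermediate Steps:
o(K, V) = -27/2 (o(K, V) = (¼)*(-54) = -27/2)
k(w, v) = w*(v + w) (k(w, v) = (v + w)*w = w*(v + w))
(-1772 + k(-127, 223))*(48036 + o(-59, -161)) = (-1772 - 127*(223 - 127))*(48036 - 27/2) = (-1772 - 127*96)*(96045/2) = (-1772 - 12192)*(96045/2) = -13964*96045/2 = -670586190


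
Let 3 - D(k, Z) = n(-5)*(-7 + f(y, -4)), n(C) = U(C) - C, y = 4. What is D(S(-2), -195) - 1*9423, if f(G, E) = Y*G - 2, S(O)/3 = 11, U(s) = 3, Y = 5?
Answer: -9508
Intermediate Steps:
S(O) = 33 (S(O) = 3*11 = 33)
f(G, E) = -2 + 5*G (f(G, E) = 5*G - 2 = -2 + 5*G)
n(C) = 3 - C
D(k, Z) = -85 (D(k, Z) = 3 - (3 - 1*(-5))*(-7 + (-2 + 5*4)) = 3 - (3 + 5)*(-7 + (-2 + 20)) = 3 - 8*(-7 + 18) = 3 - 8*11 = 3 - 1*88 = 3 - 88 = -85)
D(S(-2), -195) - 1*9423 = -85 - 1*9423 = -85 - 9423 = -9508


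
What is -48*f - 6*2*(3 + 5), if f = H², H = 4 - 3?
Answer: -144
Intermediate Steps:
H = 1
f = 1 (f = 1² = 1)
-48*f - 6*2*(3 + 5) = -48*1 - 6*2*(3 + 5) = -48 - 6*2*8 = -48 - 96 = -144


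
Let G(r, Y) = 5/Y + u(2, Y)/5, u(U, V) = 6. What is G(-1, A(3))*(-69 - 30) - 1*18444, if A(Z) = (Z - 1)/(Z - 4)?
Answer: -183153/10 ≈ -18315.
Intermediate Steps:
A(Z) = (-1 + Z)/(-4 + Z)
G(r, Y) = 6/5 + 5/Y (G(r, Y) = 5/Y + 6/5 = 6/5 + 5/Y)
G(-1, A(3))*(-69 - 30) - 1*18444 = (6/5 + 5/(((-1 + 3)/(-4 + 3))))*(-69 - 30) - 1*18444 = (6/5 + 5/((2/(-1))))*(-99) - 18444 = (6/5 + 5/((-1*2)))*(-99) - 18444 = (6/5 + 5/(-2))*(-99) - 18444 = (6/5 + 5*(-1/2))*(-99) - 18444 = (6/5 - 5/2)*(-99) - 18444 = -13/10*(-99) - 18444 = 1287/10 - 18444 = -183153/10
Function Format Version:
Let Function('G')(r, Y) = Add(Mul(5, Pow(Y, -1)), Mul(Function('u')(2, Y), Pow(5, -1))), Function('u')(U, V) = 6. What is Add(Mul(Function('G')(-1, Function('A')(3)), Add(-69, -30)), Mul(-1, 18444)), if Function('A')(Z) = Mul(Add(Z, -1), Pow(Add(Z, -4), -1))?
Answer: Rational(-183153, 10) ≈ -18315.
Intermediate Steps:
Function('A')(Z) = Mul(Pow(Add(-4, Z), -1), Add(-1, Z)) (Function('A')(Z) = Mul(Add(-1, Z), Pow(Add(-4, Z), -1)) = Mul(Pow(Add(-4, Z), -1), Add(-1, Z)))
Function('G')(r, Y) = Add(Rational(6, 5), Mul(5, Pow(Y, -1))) (Function('G')(r, Y) = Add(Mul(5, Pow(Y, -1)), Mul(6, Pow(5, -1))) = Add(Mul(5, Pow(Y, -1)), Mul(6, Rational(1, 5))) = Add(Mul(5, Pow(Y, -1)), Rational(6, 5)) = Add(Rational(6, 5), Mul(5, Pow(Y, -1))))
Add(Mul(Function('G')(-1, Function('A')(3)), Add(-69, -30)), Mul(-1, 18444)) = Add(Mul(Add(Rational(6, 5), Mul(5, Pow(Mul(Pow(Add(-4, 3), -1), Add(-1, 3)), -1))), Add(-69, -30)), Mul(-1, 18444)) = Add(Mul(Add(Rational(6, 5), Mul(5, Pow(Mul(Pow(-1, -1), 2), -1))), -99), -18444) = Add(Mul(Add(Rational(6, 5), Mul(5, Pow(Mul(-1, 2), -1))), -99), -18444) = Add(Mul(Add(Rational(6, 5), Mul(5, Pow(-2, -1))), -99), -18444) = Add(Mul(Add(Rational(6, 5), Mul(5, Rational(-1, 2))), -99), -18444) = Add(Mul(Add(Rational(6, 5), Rational(-5, 2)), -99), -18444) = Add(Mul(Rational(-13, 10), -99), -18444) = Add(Rational(1287, 10), -18444) = Rational(-183153, 10)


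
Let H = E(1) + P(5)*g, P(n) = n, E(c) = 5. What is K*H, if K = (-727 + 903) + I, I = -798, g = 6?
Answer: -21770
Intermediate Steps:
K = -622 (K = (-727 + 903) - 798 = 176 - 798 = -622)
H = 35 (H = 5 + 5*6 = 5 + 30 = 35)
K*H = -622*35 = -21770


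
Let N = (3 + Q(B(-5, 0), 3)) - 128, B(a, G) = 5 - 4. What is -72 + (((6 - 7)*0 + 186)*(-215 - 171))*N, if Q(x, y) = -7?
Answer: 9477000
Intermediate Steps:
B(a, G) = 1
N = -132 (N = (3 - 7) - 128 = -4 - 128 = -132)
-72 + (((6 - 7)*0 + 186)*(-215 - 171))*N = -72 + (((6 - 7)*0 + 186)*(-215 - 171))*(-132) = -72 + ((-1*0 + 186)*(-386))*(-132) = -72 + ((0 + 186)*(-386))*(-132) = -72 + (186*(-386))*(-132) = -72 - 71796*(-132) = -72 + 9477072 = 9477000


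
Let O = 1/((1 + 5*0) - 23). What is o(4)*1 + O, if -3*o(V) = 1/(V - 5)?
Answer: 19/66 ≈ 0.28788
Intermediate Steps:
o(V) = -1/(3*(-5 + V)) (o(V) = -1/(3*(V - 5)) = -1/(3*(-5 + V)))
O = -1/22 (O = 1/((1 + 0) - 23) = 1/(1 - 23) = 1/(-22) = -1/22 ≈ -0.045455)
o(4)*1 + O = -1/(-15 + 3*4)*1 - 1/22 = -1/(-15 + 12)*1 - 1/22 = -1/(-3)*1 - 1/22 = -1*(-⅓)*1 - 1/22 = (⅓)*1 - 1/22 = ⅓ - 1/22 = 19/66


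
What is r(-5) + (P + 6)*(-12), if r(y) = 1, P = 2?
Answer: -95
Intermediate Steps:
r(-5) + (P + 6)*(-12) = 1 + (2 + 6)*(-12) = 1 + 8*(-12) = 1 - 96 = -95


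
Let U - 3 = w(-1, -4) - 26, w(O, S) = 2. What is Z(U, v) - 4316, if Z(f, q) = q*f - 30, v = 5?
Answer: -4451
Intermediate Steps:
U = -21 (U = 3 + (2 - 26) = 3 - 24 = -21)
Z(f, q) = -30 + f*q (Z(f, q) = f*q - 30 = -30 + f*q)
Z(U, v) - 4316 = (-30 - 21*5) - 4316 = (-30 - 105) - 4316 = -135 - 4316 = -4451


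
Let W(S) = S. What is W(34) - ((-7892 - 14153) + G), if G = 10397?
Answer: 11682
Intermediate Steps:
W(34) - ((-7892 - 14153) + G) = 34 - ((-7892 - 14153) + 10397) = 34 - (-22045 + 10397) = 34 - 1*(-11648) = 34 + 11648 = 11682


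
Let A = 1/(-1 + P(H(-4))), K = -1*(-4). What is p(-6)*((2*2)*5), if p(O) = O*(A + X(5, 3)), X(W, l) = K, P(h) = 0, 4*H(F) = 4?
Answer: -360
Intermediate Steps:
K = 4
H(F) = 1 (H(F) = (¼)*4 = 1)
X(W, l) = 4
A = -1 (A = 1/(-1 + 0) = 1/(-1) = -1)
p(O) = 3*O (p(O) = O*(-1 + 4) = O*3 = 3*O)
p(-6)*((2*2)*5) = (3*(-6))*((2*2)*5) = -72*5 = -18*20 = -360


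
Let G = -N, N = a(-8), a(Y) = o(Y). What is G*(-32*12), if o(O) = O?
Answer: -3072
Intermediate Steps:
a(Y) = Y
N = -8
G = 8 (G = -1*(-8) = 8)
G*(-32*12) = 8*(-32*12) = 8*(-384) = -3072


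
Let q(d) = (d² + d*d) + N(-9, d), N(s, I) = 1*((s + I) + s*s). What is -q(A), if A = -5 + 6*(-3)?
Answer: -1107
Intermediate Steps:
N(s, I) = I + s + s² (N(s, I) = 1*((I + s) + s²) = 1*(I + s + s²) = I + s + s²)
A = -23 (A = -5 - 18 = -23)
q(d) = 72 + d + 2*d² (q(d) = (d² + d*d) + (d - 9 + (-9)²) = (d² + d²) + (d - 9 + 81) = 2*d² + (72 + d) = 72 + d + 2*d²)
-q(A) = -(72 - 23 + 2*(-23)²) = -(72 - 23 + 2*529) = -(72 - 23 + 1058) = -1*1107 = -1107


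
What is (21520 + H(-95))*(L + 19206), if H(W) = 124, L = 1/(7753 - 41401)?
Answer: 3496823508157/8412 ≈ 4.1569e+8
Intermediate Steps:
L = -1/33648 (L = 1/(-33648) = -1/33648 ≈ -2.9719e-5)
(21520 + H(-95))*(L + 19206) = (21520 + 124)*(-1/33648 + 19206) = 21644*(646243487/33648) = 3496823508157/8412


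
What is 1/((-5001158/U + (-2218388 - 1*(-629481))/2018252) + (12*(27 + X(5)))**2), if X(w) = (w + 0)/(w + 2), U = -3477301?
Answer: 343885415194748/38035242101336088209 ≈ 9.0412e-6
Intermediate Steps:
X(w) = w/(2 + w)
1/((-5001158/U + (-2218388 - 1*(-629481))/2018252) + (12*(27 + X(5)))**2) = 1/((-5001158/(-3477301) + (-2218388 - 1*(-629481))/2018252) + (12*(27 + 5/(2 + 5)))**2) = 1/((-5001158*(-1/3477301) + (-2218388 + 629481)*(1/2018252)) + (12*(27 + 5/7))**2) = 1/((5001158/3477301 - 1588907*1/2018252) + (12*(27 + 5*(1/7)))**2) = 1/((5001158/3477301 - 1588907/2018252) + (12*(27 + 5/7))**2) = 1/(4568489235809/7018069697852 + (12*(194/7))**2) = 1/(4568489235809/7018069697852 + (2328/7)**2) = 1/(4568489235809/7018069697852 + 5419584/49) = 1/(38035242101336088209/343885415194748) = 343885415194748/38035242101336088209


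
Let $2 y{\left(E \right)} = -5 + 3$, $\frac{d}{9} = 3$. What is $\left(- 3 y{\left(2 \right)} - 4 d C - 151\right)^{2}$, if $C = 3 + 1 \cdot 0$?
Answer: $1261129$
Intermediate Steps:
$d = 27$ ($d = 9 \cdot 3 = 27$)
$C = 3$ ($C = 3 + 0 = 3$)
$y{\left(E \right)} = -1$ ($y{\left(E \right)} = \frac{-5 + 3}{2} = \frac{1}{2} \left(-2\right) = -1$)
$\left(- 3 y{\left(2 \right)} - 4 d C - 151\right)^{2} = \left(\left(-3\right) \left(-1\right) \left(-4\right) 27 \cdot 3 - 151\right)^{2} = \left(3 \left(\left(-108\right) 3\right) - 151\right)^{2} = \left(3 \left(-324\right) - 151\right)^{2} = \left(-972 - 151\right)^{2} = \left(-1123\right)^{2} = 1261129$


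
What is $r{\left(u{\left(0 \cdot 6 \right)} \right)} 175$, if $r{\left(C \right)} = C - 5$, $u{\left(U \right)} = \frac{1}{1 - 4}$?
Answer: $- \frac{2800}{3} \approx -933.33$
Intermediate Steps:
$u{\left(U \right)} = - \frac{1}{3}$ ($u{\left(U \right)} = \frac{1}{-3} = - \frac{1}{3}$)
$r{\left(C \right)} = -5 + C$ ($r{\left(C \right)} = C - 5 = -5 + C$)
$r{\left(u{\left(0 \cdot 6 \right)} \right)} 175 = \left(-5 - \frac{1}{3}\right) 175 = \left(- \frac{16}{3}\right) 175 = - \frac{2800}{3}$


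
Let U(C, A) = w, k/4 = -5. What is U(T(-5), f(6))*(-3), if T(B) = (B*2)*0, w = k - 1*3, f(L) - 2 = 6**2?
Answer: 69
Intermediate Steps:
k = -20 (k = 4*(-5) = -20)
f(L) = 38 (f(L) = 2 + 6**2 = 2 + 36 = 38)
w = -23 (w = -20 - 1*3 = -20 - 3 = -23)
T(B) = 0 (T(B) = (2*B)*0 = 0)
U(C, A) = -23
U(T(-5), f(6))*(-3) = -23*(-3) = 69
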